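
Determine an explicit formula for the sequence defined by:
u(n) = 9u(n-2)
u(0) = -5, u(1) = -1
Characteristic equation: x² - 9 = 0, which factors as (x - (-3))(x - (3)) = 0.
Roots r₁ = -3, r₂ = 3 (distinct).
General solution: u(n) = A·(-3)^n + B·(3)^n.
From u(0) = -5: A + B = -5.
From u(1) = -1: -3A + 3B = -1.
Solving: A = - \frac{7}{3}, B = - \frac{8}{3}.
So u(n) = - \frac{7 \left(-3\right)^{n}}{3} - \frac{8 \cdot 3^{n}}{3}.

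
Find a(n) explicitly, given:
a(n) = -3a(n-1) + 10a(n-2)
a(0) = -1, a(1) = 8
Characteristic equation: x² + 3x - 10 = 0, which factors as (x - (-5))(x - (2)) = 0.
Roots r₁ = -5, r₂ = 2 (distinct).
General solution: a(n) = A·(-5)^n + B·(2)^n.
From a(0) = -1: A + B = -1.
From a(1) = 8: -5A + 2B = 8.
Solving: A = - \frac{10}{7}, B = \frac{3}{7}.
So a(n) = - \frac{10 \left(-5\right)^{n}}{7} + \frac{3 \cdot 2^{n}}{7}.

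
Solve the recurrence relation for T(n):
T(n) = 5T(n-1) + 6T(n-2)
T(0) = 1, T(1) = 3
Characteristic equation: x² - 5x - 6 = 0, which factors as (x - (-1))(x - (6)) = 0.
Roots r₁ = -1, r₂ = 6 (distinct).
General solution: T(n) = A·(-1)^n + B·(6)^n.
From T(0) = 1: A + B = 1.
From T(1) = 3: -A + 6B = 3.
Solving: A = \frac{3}{7}, B = \frac{4}{7}.
So T(n) = \frac{3 \left(-1\right)^{n}}{7} + \frac{4 \cdot 6^{n}}{7}.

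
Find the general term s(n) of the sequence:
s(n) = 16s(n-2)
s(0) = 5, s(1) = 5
Characteristic equation: x² - 16 = 0, which factors as (x - (4))(x - (-4)) = 0.
Roots r₁ = 4, r₂ = -4 (distinct).
General solution: s(n) = A·(4)^n + B·(-4)^n.
From s(0) = 5: A + B = 5.
From s(1) = 5: 4A - 4B = 5.
Solving: A = \frac{25}{8}, B = \frac{15}{8}.
So s(n) = \frac{15 \left(-4\right)^{n}}{8} + \frac{25 \cdot 4^{n}}{8}.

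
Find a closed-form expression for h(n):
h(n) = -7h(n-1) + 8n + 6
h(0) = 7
First-order linear with linear forcing.
Homogeneous solution: h_h(n) = A·(-7)^n.
Try particular h_p(n) = pn + q. Substituting:
  pn + q = -7(p(n-1) + q) + 8n + 6.
Matching the n-coefficient: p = -7p + 8 ⇒ p = 1.
Matching constants: q = 7p - 7q + 6 ⇒ q = \frac{13}{8}.
General: h(n) = A·(-7)^n + n + \frac{13}{8}.
Apply h(0) = 7: A + \frac{13}{8} = 7 ⇒ A = \frac{43}{8}.
So h(n) = \frac{43 \left(-7\right)^{n}}{8} + n + \frac{13}{8}.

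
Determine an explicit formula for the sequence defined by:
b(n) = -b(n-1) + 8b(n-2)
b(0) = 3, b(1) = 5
Characteristic equation: x² + x - 8 = 0.
Discriminant Δ = (-1)² + 4·(8) = 33.
Roots r₁,₂ = (-1 ± √33)/2, so r₁ = - \frac{1}{2} + \frac{\sqrt{33}}{2}, r₂ = - \frac{\sqrt{33}}{2} - \frac{1}{2}.
General solution: b(n) = A·r₁^n + B·r₂^n.
From the initial conditions, A + B = 3 and r₁A + r₂B = 5.
Since r₁ - r₂ = √33: A = (5 - (3)r₂)/√33 = \frac{13 \sqrt{33}}{66} + \frac{3}{2}, and B = 3 - A = \frac{3}{2} - \frac{13 \sqrt{33}}{66}.
So b(n) = \left(\frac{13 \sqrt{33}}{66} + \frac{3}{2}\right)\left(- \frac{1}{2} + \frac{\sqrt{33}}{2}\right)^n + \left(\frac{3}{2} - \frac{13 \sqrt{33}}{66}\right)\left(- \frac{\sqrt{33}}{2} - \frac{1}{2}\right)^n.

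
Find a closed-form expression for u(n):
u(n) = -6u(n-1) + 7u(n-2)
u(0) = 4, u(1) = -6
Characteristic equation: x² + 6x - 7 = 0, which factors as (x - (-7))(x - (1)) = 0.
Roots r₁ = -7, r₂ = 1 (distinct).
General solution: u(n) = A·(-7)^n + B·(1)^n.
From u(0) = 4: A + B = 4.
From u(1) = -6: -7A + B = -6.
Solving: A = \frac{5}{4}, B = \frac{11}{4}.
So u(n) = \frac{5 \left(-7\right)^{n}}{4} + \frac{11}{4}.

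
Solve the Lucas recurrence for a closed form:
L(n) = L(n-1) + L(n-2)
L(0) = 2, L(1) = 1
This is the Lucas sequence.
Characteristic equation: x² - x - 1 = 0; roots r₁ = \frac{1}{2} + \frac{\sqrt{5}}{2}, r₂ = \frac{1}{2} - \frac{\sqrt{5}}{2}.
General: L(n) = A·r₁^n + B·r₂^n. Solving with L(0)=2, L(1)=1 gives A = 1, B = 1.
So L(n) = 2^{- n} \left(\left(1 - \sqrt{5}\right)^{n} + \left(1 + \sqrt{5}\right)^{n}\right).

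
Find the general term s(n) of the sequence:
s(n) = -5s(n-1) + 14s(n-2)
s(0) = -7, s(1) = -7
Characteristic equation: x² + 5x - 14 = 0, which factors as (x - (2))(x - (-7)) = 0.
Roots r₁ = 2, r₂ = -7 (distinct).
General solution: s(n) = A·(2)^n + B·(-7)^n.
From s(0) = -7: A + B = -7.
From s(1) = -7: 2A - 7B = -7.
Solving: A = - \frac{56}{9}, B = - \frac{7}{9}.
So s(n) = - \frac{7 \left(-7\right)^{n}}{9} - \frac{56 \cdot 2^{n}}{9}.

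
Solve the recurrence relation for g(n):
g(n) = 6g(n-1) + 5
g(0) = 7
First-order linear non-homogeneous.
Homogeneous solution: g_h(n) = A·(6)^n.
Try constant particular solution g_p = K: K = 6K + 5 ⇒ K = -1.
General: g(n) = A·(6)^n - 1.
Apply g(0) = 7: A - 1 = 7 ⇒ A = 8.
So g(n) = 8 \cdot 6^{n} - 1.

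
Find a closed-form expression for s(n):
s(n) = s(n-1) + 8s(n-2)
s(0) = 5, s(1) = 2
Characteristic equation: x² - x - 8 = 0.
Discriminant Δ = (1)² + 4·(8) = 33.
Roots r₁,₂ = (1 ± √33)/2, so r₁ = \frac{1}{2} + \frac{\sqrt{33}}{2}, r₂ = \frac{1}{2} - \frac{\sqrt{33}}{2}.
General solution: s(n) = A·r₁^n + B·r₂^n.
From the initial conditions, A + B = 5 and r₁A + r₂B = 2.
Since r₁ - r₂ = √33: A = (2 - (5)r₂)/√33 = \frac{5}{2} - \frac{\sqrt{33}}{66}, and B = 5 - A = \frac{\sqrt{33}}{66} + \frac{5}{2}.
So s(n) = \left(\frac{5}{2} - \frac{\sqrt{33}}{66}\right)\left(\frac{1}{2} + \frac{\sqrt{33}}{2}\right)^n + \left(\frac{\sqrt{33}}{66} + \frac{5}{2}\right)\left(\frac{1}{2} - \frac{\sqrt{33}}{2}\right)^n.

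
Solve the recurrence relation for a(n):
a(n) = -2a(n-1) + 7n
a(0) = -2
First-order linear with linear forcing.
Homogeneous solution: a_h(n) = A·(-2)^n.
Try particular a_p(n) = pn + q. Substituting:
  pn + q = -2(p(n-1) + q) + 7n.
Matching the n-coefficient: p = -2p + 7 ⇒ p = \frac{7}{3}.
Matching constants: q = 2p - 2q ⇒ q = \frac{14}{9}.
General: a(n) = A·(-2)^n + \frac{7 n}{3} + \frac{14}{9}.
Apply a(0) = -2: A + \frac{14}{9} = -2 ⇒ A = - \frac{32}{9}.
So a(n) = - \frac{32 \left(-2\right)^{n}}{9} + \frac{7 n}{3} + \frac{14}{9}.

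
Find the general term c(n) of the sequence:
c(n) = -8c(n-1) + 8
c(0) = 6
First-order linear non-homogeneous.
Homogeneous solution: c_h(n) = A·(-8)^n.
Try constant particular solution c_p = K: K = -8K + 8 ⇒ K = \frac{8}{9}.
General: c(n) = A·(-8)^n + \frac{8}{9}.
Apply c(0) = 6: A + \frac{8}{9} = 6 ⇒ A = \frac{46}{9}.
So c(n) = \frac{46 \left(-8\right)^{n}}{9} + \frac{8}{9}.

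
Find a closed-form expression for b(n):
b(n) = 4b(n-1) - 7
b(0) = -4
First-order linear non-homogeneous.
Homogeneous solution: b_h(n) = A·(4)^n.
Try constant particular solution b_p = K: K = 4K - 7 ⇒ K = \frac{7}{3}.
General: b(n) = A·(4)^n + \frac{7}{3}.
Apply b(0) = -4: A + \frac{7}{3} = -4 ⇒ A = - \frac{19}{3}.
So b(n) = \frac{7}{3} - \frac{19 \cdot 4^{n}}{3}.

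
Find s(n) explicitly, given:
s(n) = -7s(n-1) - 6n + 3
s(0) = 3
First-order linear with linear forcing.
Homogeneous solution: s_h(n) = A·(-7)^n.
Try particular s_p(n) = pn + q. Substituting:
  pn + q = -7(p(n-1) + q) - 6n + 3.
Matching the n-coefficient: p = -7p - 6 ⇒ p = - \frac{3}{4}.
Matching constants: q = 7p - 7q + 3 ⇒ q = - \frac{9}{32}.
General: s(n) = A·(-7)^n - \frac{3 n}{4} - \frac{9}{32}.
Apply s(0) = 3: A - \frac{9}{32} = 3 ⇒ A = \frac{105}{32}.
So s(n) = \frac{105 \left(-7\right)^{n}}{32} - \frac{3 n}{4} - \frac{9}{32}.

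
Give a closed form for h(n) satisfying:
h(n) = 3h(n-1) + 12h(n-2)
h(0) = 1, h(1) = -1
Characteristic equation: x² - 3x - 12 = 0.
Discriminant Δ = (3)² + 4·(12) = 57.
Roots r₁,₂ = (3 ± √57)/2, so r₁ = \frac{3}{2} + \frac{\sqrt{57}}{2}, r₂ = \frac{3}{2} - \frac{\sqrt{57}}{2}.
General solution: h(n) = A·r₁^n + B·r₂^n.
From the initial conditions, A + B = 1 and r₁A + r₂B = -1.
Since r₁ - r₂ = √57: A = (-1 - (1)r₂)/√57 = \frac{1}{2} - \frac{5 \sqrt{57}}{114}, and B = 1 - A = \frac{5 \sqrt{57}}{114} + \frac{1}{2}.
So h(n) = \left(\frac{1}{2} - \frac{5 \sqrt{57}}{114}\right)\left(\frac{3}{2} + \frac{\sqrt{57}}{2}\right)^n + \left(\frac{5 \sqrt{57}}{114} + \frac{1}{2}\right)\left(\frac{3}{2} - \frac{\sqrt{57}}{2}\right)^n.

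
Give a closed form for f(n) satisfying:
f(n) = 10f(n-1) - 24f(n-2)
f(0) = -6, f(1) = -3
Characteristic equation: x² - 10x + 24 = 0, which factors as (x - (4))(x - (6)) = 0.
Roots r₁ = 4, r₂ = 6 (distinct).
General solution: f(n) = A·(4)^n + B·(6)^n.
From f(0) = -6: A + B = -6.
From f(1) = -3: 4A + 6B = -3.
Solving: A = - \frac{33}{2}, B = \frac{21}{2}.
So f(n) = - \frac{33 \cdot 4^{n}}{2} + \frac{21 \cdot 6^{n}}{2}.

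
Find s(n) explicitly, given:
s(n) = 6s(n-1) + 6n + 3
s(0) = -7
First-order linear with linear forcing.
Homogeneous solution: s_h(n) = A·(6)^n.
Try particular s_p(n) = pn + q. Substituting:
  pn + q = 6(p(n-1) + q) + 6n + 3.
Matching the n-coefficient: p = 6p + 6 ⇒ p = - \frac{6}{5}.
Matching constants: q = -6p + 6q + 3 ⇒ q = - \frac{51}{25}.
General: s(n) = A·(6)^n - \frac{6 n}{5} - \frac{51}{25}.
Apply s(0) = -7: A - \frac{51}{25} = -7 ⇒ A = - \frac{124}{25}.
So s(n) = - \frac{124 \cdot 6^{n}}{25} - \frac{6 n}{5} - \frac{51}{25}.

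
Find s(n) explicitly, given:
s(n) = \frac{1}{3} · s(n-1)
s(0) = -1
Pure geometric recurrence with ratio \frac{1}{3}.
By induction s(n) = s(0) · (\frac{1}{3})^n = - 3^{- n}.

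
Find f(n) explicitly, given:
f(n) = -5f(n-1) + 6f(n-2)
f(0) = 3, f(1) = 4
Characteristic equation: x² + 5x - 6 = 0, which factors as (x - (1))(x - (-6)) = 0.
Roots r₁ = 1, r₂ = -6 (distinct).
General solution: f(n) = A·(1)^n + B·(-6)^n.
From f(0) = 3: A + B = 3.
From f(1) = 4: A - 6B = 4.
Solving: A = \frac{22}{7}, B = - \frac{1}{7}.
So f(n) = \frac{22}{7} - \frac{\left(-6\right)^{n}}{7}.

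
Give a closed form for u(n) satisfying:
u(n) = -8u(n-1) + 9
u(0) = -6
First-order linear non-homogeneous.
Homogeneous solution: u_h(n) = A·(-8)^n.
Try constant particular solution u_p = K: K = -8K + 9 ⇒ K = 1.
General: u(n) = A·(-8)^n + 1.
Apply u(0) = -6: A + 1 = -6 ⇒ A = -7.
So u(n) = 1 - 7 \left(-8\right)^{n}.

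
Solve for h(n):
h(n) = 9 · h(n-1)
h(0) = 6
Pure geometric recurrence with ratio 9.
By induction h(n) = h(0) · (9)^n = 6 \cdot 9^{n}.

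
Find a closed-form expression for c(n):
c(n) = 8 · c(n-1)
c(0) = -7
Pure geometric recurrence with ratio 8.
By induction c(n) = c(0) · (8)^n = - 7 \cdot 8^{n}.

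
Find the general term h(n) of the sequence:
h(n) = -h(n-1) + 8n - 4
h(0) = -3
First-order linear with linear forcing.
Homogeneous solution: h_h(n) = A·(-1)^n.
Try particular h_p(n) = pn + q. Substituting:
  pn + q = -(p(n-1) + q) + 8n - 4.
Matching the n-coefficient: p = -p + 8 ⇒ p = 4.
Matching constants: q = p - q - 4 ⇒ q = 0.
General: h(n) = A·(-1)^n + 4 n + 0.
Apply h(0) = -3: A + 0 = -3 ⇒ A = -3.
So h(n) = - 3 \left(-1\right)^{n} + 4 n.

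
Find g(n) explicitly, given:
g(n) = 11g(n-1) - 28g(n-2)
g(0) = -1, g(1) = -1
Characteristic equation: x² - 11x + 28 = 0, which factors as (x - (7))(x - (4)) = 0.
Roots r₁ = 7, r₂ = 4 (distinct).
General solution: g(n) = A·(7)^n + B·(4)^n.
From g(0) = -1: A + B = -1.
From g(1) = -1: 7A + 4B = -1.
Solving: A = 1, B = -2.
So g(n) = - 2 \cdot 4^{n} + 7^{n}.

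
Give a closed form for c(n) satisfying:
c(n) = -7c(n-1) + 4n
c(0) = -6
First-order linear with linear forcing.
Homogeneous solution: c_h(n) = A·(-7)^n.
Try particular c_p(n) = pn + q. Substituting:
  pn + q = -7(p(n-1) + q) + 4n.
Matching the n-coefficient: p = -7p + 4 ⇒ p = \frac{1}{2}.
Matching constants: q = 7p - 7q ⇒ q = \frac{7}{16}.
General: c(n) = A·(-7)^n + \frac{n}{2} + \frac{7}{16}.
Apply c(0) = -6: A + \frac{7}{16} = -6 ⇒ A = - \frac{103}{16}.
So c(n) = - \frac{103 \left(-7\right)^{n}}{16} + \frac{n}{2} + \frac{7}{16}.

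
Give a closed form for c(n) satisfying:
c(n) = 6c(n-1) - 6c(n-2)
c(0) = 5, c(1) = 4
Characteristic equation: x² - 6x + 6 = 0.
Discriminant Δ = (6)² + 4·(-6) = 12.
Roots r₁,₂ = (6 ± √12)/2, so r₁ = \sqrt{3} + 3, r₂ = 3 - \sqrt{3}.
General solution: c(n) = A·r₁^n + B·r₂^n.
From the initial conditions, A + B = 5 and r₁A + r₂B = 4.
Since r₁ - r₂ = √12: A = (4 - (5)r₂)/√12 = \frac{5}{2} - \frac{11 \sqrt{3}}{6}, and B = 5 - A = \frac{5}{2} + \frac{11 \sqrt{3}}{6}.
So c(n) = \left(\frac{5}{2} - \frac{11 \sqrt{3}}{6}\right)\left(\sqrt{3} + 3\right)^n + \left(\frac{5}{2} + \frac{11 \sqrt{3}}{6}\right)\left(3 - \sqrt{3}\right)^n.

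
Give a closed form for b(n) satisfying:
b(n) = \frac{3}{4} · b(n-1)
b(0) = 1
Pure geometric recurrence with ratio \frac{3}{4}.
By induction b(n) = b(0) · (\frac{3}{4})^n = \left(\frac{3}{4}\right)^{n}.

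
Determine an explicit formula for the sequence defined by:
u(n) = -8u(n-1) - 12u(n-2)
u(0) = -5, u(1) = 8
Characteristic equation: x² + 8x + 12 = 0, which factors as (x - (-2))(x - (-6)) = 0.
Roots r₁ = -2, r₂ = -6 (distinct).
General solution: u(n) = A·(-2)^n + B·(-6)^n.
From u(0) = -5: A + B = -5.
From u(1) = 8: -2A - 6B = 8.
Solving: A = - \frac{11}{2}, B = \frac{1}{2}.
So u(n) = - \frac{11 \left(-2\right)^{n}}{2} + \frac{\left(-6\right)^{n}}{2}.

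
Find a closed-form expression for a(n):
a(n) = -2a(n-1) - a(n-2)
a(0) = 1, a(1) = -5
Characteristic equation: x² + 2x + 1 = 0, which is (x - (-1))².
Repeated root r = -1.
General solution: a(n) = (A + Bn)·(-1)^n.
From a(0) = 1: A = 1.
From a(1) = -5: (A + B)·(-1) = -5 ⇒ B = 4.
So a(n) = \left(4 n + 1\right) \cdot (-1)^n.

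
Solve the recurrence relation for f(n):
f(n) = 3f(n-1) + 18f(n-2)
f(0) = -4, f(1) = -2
Characteristic equation: x² - 3x - 18 = 0, which factors as (x - (6))(x - (-3)) = 0.
Roots r₁ = 6, r₂ = -3 (distinct).
General solution: f(n) = A·(6)^n + B·(-3)^n.
From f(0) = -4: A + B = -4.
From f(1) = -2: 6A - 3B = -2.
Solving: A = - \frac{14}{9}, B = - \frac{22}{9}.
So f(n) = - \frac{22 \left(-3\right)^{n}}{9} - \frac{14 \cdot 6^{n}}{9}.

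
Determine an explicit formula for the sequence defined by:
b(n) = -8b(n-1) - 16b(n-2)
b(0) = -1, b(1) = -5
Characteristic equation: x² + 8x + 16 = 0, which is (x - (-4))².
Repeated root r = -4.
General solution: b(n) = (A + Bn)·(-4)^n.
From b(0) = -1: A = -1.
From b(1) = -5: (A + B)·(-4) = -5 ⇒ B = \frac{9}{4}.
So b(n) = \left(\frac{9 n}{4} - 1\right) \cdot (-4)^n.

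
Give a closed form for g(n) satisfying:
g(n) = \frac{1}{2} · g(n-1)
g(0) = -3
Pure geometric recurrence with ratio \frac{1}{2}.
By induction g(n) = g(0) · (\frac{1}{2})^n = - 3 \cdot 2^{- n}.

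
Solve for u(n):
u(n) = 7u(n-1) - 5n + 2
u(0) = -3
First-order linear with linear forcing.
Homogeneous solution: u_h(n) = A·(7)^n.
Try particular u_p(n) = pn + q. Substituting:
  pn + q = 7(p(n-1) + q) - 5n + 2.
Matching the n-coefficient: p = 7p - 5 ⇒ p = \frac{5}{6}.
Matching constants: q = -7p + 7q + 2 ⇒ q = \frac{23}{36}.
General: u(n) = A·(7)^n + \frac{5 n}{6} + \frac{23}{36}.
Apply u(0) = -3: A + \frac{23}{36} = -3 ⇒ A = - \frac{131}{36}.
So u(n) = - \frac{131 \cdot 7^{n}}{36} + \frac{5 n}{6} + \frac{23}{36}.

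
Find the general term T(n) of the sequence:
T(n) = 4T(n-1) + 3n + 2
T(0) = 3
First-order linear with linear forcing.
Homogeneous solution: T_h(n) = A·(4)^n.
Try particular T_p(n) = pn + q. Substituting:
  pn + q = 4(p(n-1) + q) + 3n + 2.
Matching the n-coefficient: p = 4p + 3 ⇒ p = -1.
Matching constants: q = -4p + 4q + 2 ⇒ q = -2.
General: T(n) = A·(4)^n - n - 2.
Apply T(0) = 3: A - 2 = 3 ⇒ A = 5.
So T(n) = 5 \cdot 4^{n} - n - 2.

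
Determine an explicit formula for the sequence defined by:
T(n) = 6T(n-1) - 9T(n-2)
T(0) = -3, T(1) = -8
Characteristic equation: x² - 6x + 9 = 0, which is (x - (3))².
Repeated root r = 3.
General solution: T(n) = (A + Bn)·(3)^n.
From T(0) = -3: A = -3.
From T(1) = -8: (A + B)·(3) = -8 ⇒ B = \frac{1}{3}.
So T(n) = \left(\frac{n}{3} - 3\right) \cdot (3)^n.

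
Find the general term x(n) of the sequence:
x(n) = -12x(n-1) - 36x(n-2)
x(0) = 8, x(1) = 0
Characteristic equation: x² + 12x + 36 = 0, which is (x - (-6))².
Repeated root r = -6.
General solution: x(n) = (A + Bn)·(-6)^n.
From x(0) = 8: A = 8.
From x(1) = 0: (A + B)·(-6) = 0 ⇒ B = -8.
So x(n) = \left(8 - 8 n\right) \cdot (-6)^n.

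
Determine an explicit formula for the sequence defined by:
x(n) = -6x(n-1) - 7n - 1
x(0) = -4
First-order linear with linear forcing.
Homogeneous solution: x_h(n) = A·(-6)^n.
Try particular x_p(n) = pn + q. Substituting:
  pn + q = -6(p(n-1) + q) - 7n - 1.
Matching the n-coefficient: p = -6p - 7 ⇒ p = -1.
Matching constants: q = 6p - 6q - 1 ⇒ q = -1.
General: x(n) = A·(-6)^n - n - 1.
Apply x(0) = -4: A - 1 = -4 ⇒ A = -3.
So x(n) = - 3 \left(-6\right)^{n} - n - 1.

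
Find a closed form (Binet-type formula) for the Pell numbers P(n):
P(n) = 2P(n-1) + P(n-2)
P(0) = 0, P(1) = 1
This is the Pell sequence.
Characteristic equation: x² - 2x - 1 = 0; roots r₁ = 1 + \sqrt{2}, r₂ = 1 - \sqrt{2}.
General: P(n) = A·r₁^n + B·r₂^n. Solving with P(0)=0, P(1)=1 gives A = \frac{\sqrt{2}}{4}, B = - \frac{\sqrt{2}}{4}.
So P(n) = \frac{\sqrt{2} \left(- \left(1 - \sqrt{2}\right)^{n} + \left(1 + \sqrt{2}\right)^{n}\right)}{4}.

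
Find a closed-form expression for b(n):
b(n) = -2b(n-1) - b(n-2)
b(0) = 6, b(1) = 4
Characteristic equation: x² + 2x + 1 = 0, which is (x - (-1))².
Repeated root r = -1.
General solution: b(n) = (A + Bn)·(-1)^n.
From b(0) = 6: A = 6.
From b(1) = 4: (A + B)·(-1) = 4 ⇒ B = -10.
So b(n) = \left(6 - 10 n\right) \cdot (-1)^n.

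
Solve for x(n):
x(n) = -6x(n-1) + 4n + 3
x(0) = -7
First-order linear with linear forcing.
Homogeneous solution: x_h(n) = A·(-6)^n.
Try particular x_p(n) = pn + q. Substituting:
  pn + q = -6(p(n-1) + q) + 4n + 3.
Matching the n-coefficient: p = -6p + 4 ⇒ p = \frac{4}{7}.
Matching constants: q = 6p - 6q + 3 ⇒ q = \frac{45}{49}.
General: x(n) = A·(-6)^n + \frac{4 n}{7} + \frac{45}{49}.
Apply x(0) = -7: A + \frac{45}{49} = -7 ⇒ A = - \frac{388}{49}.
So x(n) = - \frac{388 \left(-6\right)^{n}}{49} + \frac{4 n}{7} + \frac{45}{49}.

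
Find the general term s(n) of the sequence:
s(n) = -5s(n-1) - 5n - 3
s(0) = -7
First-order linear with linear forcing.
Homogeneous solution: s_h(n) = A·(-5)^n.
Try particular s_p(n) = pn + q. Substituting:
  pn + q = -5(p(n-1) + q) - 5n - 3.
Matching the n-coefficient: p = -5p - 5 ⇒ p = - \frac{5}{6}.
Matching constants: q = 5p - 5q - 3 ⇒ q = - \frac{43}{36}.
General: s(n) = A·(-5)^n - \frac{5 n}{6} - \frac{43}{36}.
Apply s(0) = -7: A - \frac{43}{36} = -7 ⇒ A = - \frac{209}{36}.
So s(n) = - \frac{209 \left(-5\right)^{n}}{36} - \frac{5 n}{6} - \frac{43}{36}.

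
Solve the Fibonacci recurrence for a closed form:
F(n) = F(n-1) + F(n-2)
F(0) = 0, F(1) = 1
This is the Fibonacci sequence.
Characteristic equation: x² - x - 1 = 0; roots r₁ = \frac{1}{2} + \frac{\sqrt{5}}{2}, r₂ = \frac{1}{2} - \frac{\sqrt{5}}{2}.
General: F(n) = A·r₁^n + B·r₂^n. Solving with F(0)=0, F(1)=1 gives A = \frac{\sqrt{5}}{5}, B = - \frac{\sqrt{5}}{5}.
So F(n) = \frac{2^{- n} \sqrt{5} \left(- \left(1 - \sqrt{5}\right)^{n} + \left(1 + \sqrt{5}\right)^{n}\right)}{5}.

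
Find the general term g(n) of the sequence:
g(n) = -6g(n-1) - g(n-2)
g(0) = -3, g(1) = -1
Characteristic equation: x² + 6x + 1 = 0.
Discriminant Δ = (-6)² + 4·(-1) = 32.
Roots r₁,₂ = (-6 ± √32)/2, so r₁ = -3 + 2 \sqrt{2}, r₂ = -3 - 2 \sqrt{2}.
General solution: g(n) = A·r₁^n + B·r₂^n.
From the initial conditions, A + B = -3 and r₁A + r₂B = -1.
Since r₁ - r₂ = √32: A = (-1 - (-3)r₂)/√32 = - \frac{5 \sqrt{2}}{4} - \frac{3}{2}, and B = -3 - A = - \frac{3}{2} + \frac{5 \sqrt{2}}{4}.
So g(n) = \left(- \frac{5 \sqrt{2}}{4} - \frac{3}{2}\right)\left(-3 + 2 \sqrt{2}\right)^n + \left(- \frac{3}{2} + \frac{5 \sqrt{2}}{4}\right)\left(-3 - 2 \sqrt{2}\right)^n.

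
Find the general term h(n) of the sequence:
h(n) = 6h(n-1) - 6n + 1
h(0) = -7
First-order linear with linear forcing.
Homogeneous solution: h_h(n) = A·(6)^n.
Try particular h_p(n) = pn + q. Substituting:
  pn + q = 6(p(n-1) + q) - 6n + 1.
Matching the n-coefficient: p = 6p - 6 ⇒ p = \frac{6}{5}.
Matching constants: q = -6p + 6q + 1 ⇒ q = \frac{31}{25}.
General: h(n) = A·(6)^n + \frac{6 n}{5} + \frac{31}{25}.
Apply h(0) = -7: A + \frac{31}{25} = -7 ⇒ A = - \frac{206}{25}.
So h(n) = - \frac{206 \cdot 6^{n}}{25} + \frac{6 n}{5} + \frac{31}{25}.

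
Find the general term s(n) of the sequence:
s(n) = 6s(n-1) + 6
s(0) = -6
First-order linear non-homogeneous.
Homogeneous solution: s_h(n) = A·(6)^n.
Try constant particular solution s_p = K: K = 6K + 6 ⇒ K = - \frac{6}{5}.
General: s(n) = A·(6)^n - \frac{6}{5}.
Apply s(0) = -6: A - \frac{6}{5} = -6 ⇒ A = - \frac{24}{5}.
So s(n) = - \frac{24 \cdot 6^{n}}{5} - \frac{6}{5}.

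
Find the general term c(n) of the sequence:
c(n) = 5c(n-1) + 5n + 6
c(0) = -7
First-order linear with linear forcing.
Homogeneous solution: c_h(n) = A·(5)^n.
Try particular c_p(n) = pn + q. Substituting:
  pn + q = 5(p(n-1) + q) + 5n + 6.
Matching the n-coefficient: p = 5p + 5 ⇒ p = - \frac{5}{4}.
Matching constants: q = -5p + 5q + 6 ⇒ q = - \frac{49}{16}.
General: c(n) = A·(5)^n - \frac{5 n}{4} - \frac{49}{16}.
Apply c(0) = -7: A - \frac{49}{16} = -7 ⇒ A = - \frac{63}{16}.
So c(n) = - \frac{63 \cdot 5^{n}}{16} - \frac{5 n}{4} - \frac{49}{16}.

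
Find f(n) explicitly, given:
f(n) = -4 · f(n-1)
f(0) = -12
Pure geometric recurrence with ratio -4.
By induction f(n) = f(0) · (-4)^n = - 12 \left(-4\right)^{n}.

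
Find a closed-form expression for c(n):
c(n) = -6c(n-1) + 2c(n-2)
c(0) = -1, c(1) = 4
Characteristic equation: x² + 6x - 2 = 0.
Discriminant Δ = (-6)² + 4·(2) = 44.
Roots r₁,₂ = (-6 ± √44)/2, so r₁ = -3 + \sqrt{11}, r₂ = - \sqrt{11} - 3.
General solution: c(n) = A·r₁^n + B·r₂^n.
From the initial conditions, A + B = -1 and r₁A + r₂B = 4.
Since r₁ - r₂ = √44: A = (4 - (-1)r₂)/√44 = - \frac{1}{2} + \frac{\sqrt{11}}{22}, and B = -1 - A = - \frac{1}{2} - \frac{\sqrt{11}}{22}.
So c(n) = \left(- \frac{1}{2} + \frac{\sqrt{11}}{22}\right)\left(-3 + \sqrt{11}\right)^n + \left(- \frac{1}{2} - \frac{\sqrt{11}}{22}\right)\left(- \sqrt{11} - 3\right)^n.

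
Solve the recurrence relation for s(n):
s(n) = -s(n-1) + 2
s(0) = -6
First-order linear non-homogeneous.
Homogeneous solution: s_h(n) = A·(-1)^n.
Try constant particular solution s_p = K: K = -K + 2 ⇒ K = 1.
General: s(n) = A·(-1)^n + 1.
Apply s(0) = -6: A + 1 = -6 ⇒ A = -7.
So s(n) = 1 - 7 \left(-1\right)^{n}.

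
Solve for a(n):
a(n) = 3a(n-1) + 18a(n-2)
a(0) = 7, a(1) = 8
Characteristic equation: x² - 3x - 18 = 0, which factors as (x - (-3))(x - (6)) = 0.
Roots r₁ = -3, r₂ = 6 (distinct).
General solution: a(n) = A·(-3)^n + B·(6)^n.
From a(0) = 7: A + B = 7.
From a(1) = 8: -3A + 6B = 8.
Solving: A = \frac{34}{9}, B = \frac{29}{9}.
So a(n) = \frac{34 \left(-3\right)^{n}}{9} + \frac{29 \cdot 6^{n}}{9}.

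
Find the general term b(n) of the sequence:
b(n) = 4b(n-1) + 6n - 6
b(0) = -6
First-order linear with linear forcing.
Homogeneous solution: b_h(n) = A·(4)^n.
Try particular b_p(n) = pn + q. Substituting:
  pn + q = 4(p(n-1) + q) + 6n - 6.
Matching the n-coefficient: p = 4p + 6 ⇒ p = -2.
Matching constants: q = -4p + 4q - 6 ⇒ q = - \frac{2}{3}.
General: b(n) = A·(4)^n - 2 n - \frac{2}{3}.
Apply b(0) = -6: A - \frac{2}{3} = -6 ⇒ A = - \frac{16}{3}.
So b(n) = - \frac{16 \cdot 4^{n}}{3} - 2 n - \frac{2}{3}.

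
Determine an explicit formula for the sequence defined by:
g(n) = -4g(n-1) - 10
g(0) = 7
First-order linear non-homogeneous.
Homogeneous solution: g_h(n) = A·(-4)^n.
Try constant particular solution g_p = K: K = -4K - 10 ⇒ K = -2.
General: g(n) = A·(-4)^n - 2.
Apply g(0) = 7: A - 2 = 7 ⇒ A = 9.
So g(n) = 9 \left(-4\right)^{n} - 2.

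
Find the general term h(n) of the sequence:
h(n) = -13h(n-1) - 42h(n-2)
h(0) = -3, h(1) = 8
Characteristic equation: x² + 13x + 42 = 0, which factors as (x - (-6))(x - (-7)) = 0.
Roots r₁ = -6, r₂ = -7 (distinct).
General solution: h(n) = A·(-6)^n + B·(-7)^n.
From h(0) = -3: A + B = -3.
From h(1) = 8: -6A - 7B = 8.
Solving: A = -13, B = 10.
So h(n) = - 13 \left(-6\right)^{n} + 10 \left(-7\right)^{n}.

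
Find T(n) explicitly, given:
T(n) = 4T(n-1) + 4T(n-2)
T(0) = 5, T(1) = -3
Characteristic equation: x² - 4x - 4 = 0.
Discriminant Δ = (4)² + 4·(4) = 32.
Roots r₁,₂ = (4 ± √32)/2, so r₁ = 2 + 2 \sqrt{2}, r₂ = 2 - 2 \sqrt{2}.
General solution: T(n) = A·r₁^n + B·r₂^n.
From the initial conditions, A + B = 5 and r₁A + r₂B = -3.
Since r₁ - r₂ = √32: A = (-3 - (5)r₂)/√32 = \frac{5}{2} - \frac{13 \sqrt{2}}{8}, and B = 5 - A = \frac{13 \sqrt{2}}{8} + \frac{5}{2}.
So T(n) = \left(\frac{5}{2} - \frac{13 \sqrt{2}}{8}\right)\left(2 + 2 \sqrt{2}\right)^n + \left(\frac{13 \sqrt{2}}{8} + \frac{5}{2}\right)\left(2 - 2 \sqrt{2}\right)^n.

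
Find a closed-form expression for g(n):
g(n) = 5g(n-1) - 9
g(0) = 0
First-order linear non-homogeneous.
Homogeneous solution: g_h(n) = A·(5)^n.
Try constant particular solution g_p = K: K = 5K - 9 ⇒ K = \frac{9}{4}.
General: g(n) = A·(5)^n + \frac{9}{4}.
Apply g(0) = 0: A + \frac{9}{4} = 0 ⇒ A = - \frac{9}{4}.
So g(n) = \frac{9}{4} - \frac{9 \cdot 5^{n}}{4}.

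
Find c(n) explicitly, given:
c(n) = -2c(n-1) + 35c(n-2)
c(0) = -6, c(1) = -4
Characteristic equation: x² + 2x - 35 = 0, which factors as (x - (5))(x - (-7)) = 0.
Roots r₁ = 5, r₂ = -7 (distinct).
General solution: c(n) = A·(5)^n + B·(-7)^n.
From c(0) = -6: A + B = -6.
From c(1) = -4: 5A - 7B = -4.
Solving: A = - \frac{23}{6}, B = - \frac{13}{6}.
So c(n) = - \frac{13 \left(-7\right)^{n}}{6} - \frac{23 \cdot 5^{n}}{6}.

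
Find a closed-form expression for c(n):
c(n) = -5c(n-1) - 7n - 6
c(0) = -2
First-order linear with linear forcing.
Homogeneous solution: c_h(n) = A·(-5)^n.
Try particular c_p(n) = pn + q. Substituting:
  pn + q = -5(p(n-1) + q) - 7n - 6.
Matching the n-coefficient: p = -5p - 7 ⇒ p = - \frac{7}{6}.
Matching constants: q = 5p - 5q - 6 ⇒ q = - \frac{71}{36}.
General: c(n) = A·(-5)^n - \frac{7 n}{6} - \frac{71}{36}.
Apply c(0) = -2: A - \frac{71}{36} = -2 ⇒ A = - \frac{1}{36}.
So c(n) = - \frac{\left(-5\right)^{n}}{36} - \frac{7 n}{6} - \frac{71}{36}.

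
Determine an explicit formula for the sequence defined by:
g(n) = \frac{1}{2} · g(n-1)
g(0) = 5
Pure geometric recurrence with ratio \frac{1}{2}.
By induction g(n) = g(0) · (\frac{1}{2})^n = 5 \cdot 2^{- n}.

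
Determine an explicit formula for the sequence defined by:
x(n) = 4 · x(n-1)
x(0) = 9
Pure geometric recurrence with ratio 4.
By induction x(n) = x(0) · (4)^n = 9 \cdot 4^{n}.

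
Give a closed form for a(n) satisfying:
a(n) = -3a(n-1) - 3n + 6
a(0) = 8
First-order linear with linear forcing.
Homogeneous solution: a_h(n) = A·(-3)^n.
Try particular a_p(n) = pn + q. Substituting:
  pn + q = -3(p(n-1) + q) - 3n + 6.
Matching the n-coefficient: p = -3p - 3 ⇒ p = - \frac{3}{4}.
Matching constants: q = 3p - 3q + 6 ⇒ q = \frac{15}{16}.
General: a(n) = A·(-3)^n - \frac{3 n}{4} + \frac{15}{16}.
Apply a(0) = 8: A + \frac{15}{16} = 8 ⇒ A = \frac{113}{16}.
So a(n) = \frac{113 \left(-3\right)^{n}}{16} - \frac{3 n}{4} + \frac{15}{16}.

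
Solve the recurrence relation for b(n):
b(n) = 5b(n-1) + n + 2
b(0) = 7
First-order linear with linear forcing.
Homogeneous solution: b_h(n) = A·(5)^n.
Try particular b_p(n) = pn + q. Substituting:
  pn + q = 5(p(n-1) + q) + n + 2.
Matching the n-coefficient: p = 5p + 1 ⇒ p = - \frac{1}{4}.
Matching constants: q = -5p + 5q + 2 ⇒ q = - \frac{13}{16}.
General: b(n) = A·(5)^n - \frac{n}{4} - \frac{13}{16}.
Apply b(0) = 7: A - \frac{13}{16} = 7 ⇒ A = \frac{125}{16}.
So b(n) = \frac{125 \cdot 5^{n}}{16} - \frac{n}{4} - \frac{13}{16}.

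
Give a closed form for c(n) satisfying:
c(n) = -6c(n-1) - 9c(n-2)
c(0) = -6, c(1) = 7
Characteristic equation: x² + 6x + 9 = 0, which is (x - (-3))².
Repeated root r = -3.
General solution: c(n) = (A + Bn)·(-3)^n.
From c(0) = -6: A = -6.
From c(1) = 7: (A + B)·(-3) = 7 ⇒ B = \frac{11}{3}.
So c(n) = \left(\frac{11 n}{3} - 6\right) \cdot (-3)^n.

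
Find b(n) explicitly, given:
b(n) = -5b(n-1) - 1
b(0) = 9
First-order linear non-homogeneous.
Homogeneous solution: b_h(n) = A·(-5)^n.
Try constant particular solution b_p = K: K = -5K - 1 ⇒ K = - \frac{1}{6}.
General: b(n) = A·(-5)^n - \frac{1}{6}.
Apply b(0) = 9: A - \frac{1}{6} = 9 ⇒ A = \frac{55}{6}.
So b(n) = \frac{55 \left(-5\right)^{n}}{6} - \frac{1}{6}.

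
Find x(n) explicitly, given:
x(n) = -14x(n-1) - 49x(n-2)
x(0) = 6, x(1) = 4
Characteristic equation: x² + 14x + 49 = 0, which is (x - (-7))².
Repeated root r = -7.
General solution: x(n) = (A + Bn)·(-7)^n.
From x(0) = 6: A = 6.
From x(1) = 4: (A + B)·(-7) = 4 ⇒ B = - \frac{46}{7}.
So x(n) = \left(6 - \frac{46 n}{7}\right) \cdot (-7)^n.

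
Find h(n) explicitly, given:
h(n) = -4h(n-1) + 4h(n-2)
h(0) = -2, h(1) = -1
Characteristic equation: x² + 4x - 4 = 0.
Discriminant Δ = (-4)² + 4·(4) = 32.
Roots r₁,₂ = (-4 ± √32)/2, so r₁ = -2 + 2 \sqrt{2}, r₂ = - 2 \sqrt{2} - 2.
General solution: h(n) = A·r₁^n + B·r₂^n.
From the initial conditions, A + B = -2 and r₁A + r₂B = -1.
Since r₁ - r₂ = √32: A = (-1 - (-2)r₂)/√32 = -1 - \frac{5 \sqrt{2}}{8}, and B = -2 - A = -1 + \frac{5 \sqrt{2}}{8}.
So h(n) = \left(-1 - \frac{5 \sqrt{2}}{8}\right)\left(-2 + 2 \sqrt{2}\right)^n + \left(-1 + \frac{5 \sqrt{2}}{8}\right)\left(- 2 \sqrt{2} - 2\right)^n.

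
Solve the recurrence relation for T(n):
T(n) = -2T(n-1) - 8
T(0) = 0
First-order linear non-homogeneous.
Homogeneous solution: T_h(n) = A·(-2)^n.
Try constant particular solution T_p = K: K = -2K - 8 ⇒ K = - \frac{8}{3}.
General: T(n) = A·(-2)^n - \frac{8}{3}.
Apply T(0) = 0: A - \frac{8}{3} = 0 ⇒ A = \frac{8}{3}.
So T(n) = \frac{8 \left(-2\right)^{n}}{3} - \frac{8}{3}.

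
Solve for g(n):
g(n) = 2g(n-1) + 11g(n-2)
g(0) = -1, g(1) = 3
Characteristic equation: x² - 2x - 11 = 0.
Discriminant Δ = (2)² + 4·(11) = 48.
Roots r₁,₂ = (2 ± √48)/2, so r₁ = 1 + 2 \sqrt{3}, r₂ = 1 - 2 \sqrt{3}.
General solution: g(n) = A·r₁^n + B·r₂^n.
From the initial conditions, A + B = -1 and r₁A + r₂B = 3.
Since r₁ - r₂ = √48: A = (3 - (-1)r₂)/√48 = - \frac{1}{2} + \frac{\sqrt{3}}{3}, and B = -1 - A = - \frac{\sqrt{3}}{3} - \frac{1}{2}.
So g(n) = \left(- \frac{1}{2} + \frac{\sqrt{3}}{3}\right)\left(1 + 2 \sqrt{3}\right)^n + \left(- \frac{\sqrt{3}}{3} - \frac{1}{2}\right)\left(1 - 2 \sqrt{3}\right)^n.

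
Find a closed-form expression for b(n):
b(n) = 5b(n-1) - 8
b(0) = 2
First-order linear non-homogeneous.
Homogeneous solution: b_h(n) = A·(5)^n.
Try constant particular solution b_p = K: K = 5K - 8 ⇒ K = 2.
General: b(n) = A·(5)^n + 2.
Apply b(0) = 2: A + 2 = 2 ⇒ A = 0.
So b(n) = 2.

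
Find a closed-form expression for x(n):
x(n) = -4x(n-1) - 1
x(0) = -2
First-order linear non-homogeneous.
Homogeneous solution: x_h(n) = A·(-4)^n.
Try constant particular solution x_p = K: K = -4K - 1 ⇒ K = - \frac{1}{5}.
General: x(n) = A·(-4)^n - \frac{1}{5}.
Apply x(0) = -2: A - \frac{1}{5} = -2 ⇒ A = - \frac{9}{5}.
So x(n) = - \frac{9 \left(-4\right)^{n}}{5} - \frac{1}{5}.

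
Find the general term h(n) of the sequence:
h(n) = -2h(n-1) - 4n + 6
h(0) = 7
First-order linear with linear forcing.
Homogeneous solution: h_h(n) = A·(-2)^n.
Try particular h_p(n) = pn + q. Substituting:
  pn + q = -2(p(n-1) + q) - 4n + 6.
Matching the n-coefficient: p = -2p - 4 ⇒ p = - \frac{4}{3}.
Matching constants: q = 2p - 2q + 6 ⇒ q = \frac{10}{9}.
General: h(n) = A·(-2)^n - \frac{4 n}{3} + \frac{10}{9}.
Apply h(0) = 7: A + \frac{10}{9} = 7 ⇒ A = \frac{53}{9}.
So h(n) = \frac{53 \left(-2\right)^{n}}{9} - \frac{4 n}{3} + \frac{10}{9}.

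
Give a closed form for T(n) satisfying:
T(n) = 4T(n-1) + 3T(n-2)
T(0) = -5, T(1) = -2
Characteristic equation: x² - 4x - 3 = 0.
Discriminant Δ = (4)² + 4·(3) = 28.
Roots r₁,₂ = (4 ± √28)/2, so r₁ = 2 + \sqrt{7}, r₂ = 2 - \sqrt{7}.
General solution: T(n) = A·r₁^n + B·r₂^n.
From the initial conditions, A + B = -5 and r₁A + r₂B = -2.
Since r₁ - r₂ = √28: A = (-2 - (-5)r₂)/√28 = - \frac{5}{2} + \frac{4 \sqrt{7}}{7}, and B = -5 - A = - \frac{5}{2} - \frac{4 \sqrt{7}}{7}.
So T(n) = \left(- \frac{5}{2} + \frac{4 \sqrt{7}}{7}\right)\left(2 + \sqrt{7}\right)^n + \left(- \frac{5}{2} - \frac{4 \sqrt{7}}{7}\right)\left(2 - \sqrt{7}\right)^n.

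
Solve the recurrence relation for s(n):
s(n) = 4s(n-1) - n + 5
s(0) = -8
First-order linear with linear forcing.
Homogeneous solution: s_h(n) = A·(4)^n.
Try particular s_p(n) = pn + q. Substituting:
  pn + q = 4(p(n-1) + q) - n + 5.
Matching the n-coefficient: p = 4p - 1 ⇒ p = \frac{1}{3}.
Matching constants: q = -4p + 4q + 5 ⇒ q = - \frac{11}{9}.
General: s(n) = A·(4)^n + \frac{n}{3} - \frac{11}{9}.
Apply s(0) = -8: A - \frac{11}{9} = -8 ⇒ A = - \frac{61}{9}.
So s(n) = - \frac{61 \cdot 4^{n}}{9} + \frac{n}{3} - \frac{11}{9}.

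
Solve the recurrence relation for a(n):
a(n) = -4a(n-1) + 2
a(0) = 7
First-order linear non-homogeneous.
Homogeneous solution: a_h(n) = A·(-4)^n.
Try constant particular solution a_p = K: K = -4K + 2 ⇒ K = \frac{2}{5}.
General: a(n) = A·(-4)^n + \frac{2}{5}.
Apply a(0) = 7: A + \frac{2}{5} = 7 ⇒ A = \frac{33}{5}.
So a(n) = \frac{33 \left(-4\right)^{n}}{5} + \frac{2}{5}.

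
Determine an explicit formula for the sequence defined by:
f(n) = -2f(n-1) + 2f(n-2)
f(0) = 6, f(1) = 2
Characteristic equation: x² + 2x - 2 = 0.
Discriminant Δ = (-2)² + 4·(2) = 12.
Roots r₁,₂ = (-2 ± √12)/2, so r₁ = -1 + \sqrt{3}, r₂ = - \sqrt{3} - 1.
General solution: f(n) = A·r₁^n + B·r₂^n.
From the initial conditions, A + B = 6 and r₁A + r₂B = 2.
Since r₁ - r₂ = √12: A = (2 - (6)r₂)/√12 = \frac{4 \sqrt{3}}{3} + 3, and B = 6 - A = 3 - \frac{4 \sqrt{3}}{3}.
So f(n) = \left(\frac{4 \sqrt{3}}{3} + 3\right)\left(-1 + \sqrt{3}\right)^n + \left(3 - \frac{4 \sqrt{3}}{3}\right)\left(- \sqrt{3} - 1\right)^n.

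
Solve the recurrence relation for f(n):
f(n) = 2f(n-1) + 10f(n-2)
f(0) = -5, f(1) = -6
Characteristic equation: x² - 2x - 10 = 0.
Discriminant Δ = (2)² + 4·(10) = 44.
Roots r₁,₂ = (2 ± √44)/2, so r₁ = 1 + \sqrt{11}, r₂ = 1 - \sqrt{11}.
General solution: f(n) = A·r₁^n + B·r₂^n.
From the initial conditions, A + B = -5 and r₁A + r₂B = -6.
Since r₁ - r₂ = √44: A = (-6 - (-5)r₂)/√44 = - \frac{5}{2} - \frac{\sqrt{11}}{22}, and B = -5 - A = - \frac{5}{2} + \frac{\sqrt{11}}{22}.
So f(n) = \left(- \frac{5}{2} - \frac{\sqrt{11}}{22}\right)\left(1 + \sqrt{11}\right)^n + \left(- \frac{5}{2} + \frac{\sqrt{11}}{22}\right)\left(1 - \sqrt{11}\right)^n.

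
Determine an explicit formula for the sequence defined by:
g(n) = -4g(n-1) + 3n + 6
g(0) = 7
First-order linear with linear forcing.
Homogeneous solution: g_h(n) = A·(-4)^n.
Try particular g_p(n) = pn + q. Substituting:
  pn + q = -4(p(n-1) + q) + 3n + 6.
Matching the n-coefficient: p = -4p + 3 ⇒ p = \frac{3}{5}.
Matching constants: q = 4p - 4q + 6 ⇒ q = \frac{42}{25}.
General: g(n) = A·(-4)^n + \frac{3 n}{5} + \frac{42}{25}.
Apply g(0) = 7: A + \frac{42}{25} = 7 ⇒ A = \frac{133}{25}.
So g(n) = \frac{133 \left(-4\right)^{n}}{25} + \frac{3 n}{5} + \frac{42}{25}.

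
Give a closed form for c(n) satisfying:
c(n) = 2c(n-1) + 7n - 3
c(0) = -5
First-order linear with linear forcing.
Homogeneous solution: c_h(n) = A·(2)^n.
Try particular c_p(n) = pn + q. Substituting:
  pn + q = 2(p(n-1) + q) + 7n - 3.
Matching the n-coefficient: p = 2p + 7 ⇒ p = -7.
Matching constants: q = -2p + 2q - 3 ⇒ q = -11.
General: c(n) = A·(2)^n - 7 n - 11.
Apply c(0) = -5: A - 11 = -5 ⇒ A = 6.
So c(n) = 6 \cdot 2^{n} - 7 n - 11.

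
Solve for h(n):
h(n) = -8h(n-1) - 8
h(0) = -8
First-order linear non-homogeneous.
Homogeneous solution: h_h(n) = A·(-8)^n.
Try constant particular solution h_p = K: K = -8K - 8 ⇒ K = - \frac{8}{9}.
General: h(n) = A·(-8)^n - \frac{8}{9}.
Apply h(0) = -8: A - \frac{8}{9} = -8 ⇒ A = - \frac{64}{9}.
So h(n) = - \frac{64 \left(-8\right)^{n}}{9} - \frac{8}{9}.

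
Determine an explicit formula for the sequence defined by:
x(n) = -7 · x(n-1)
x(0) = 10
Pure geometric recurrence with ratio -7.
By induction x(n) = x(0) · (-7)^n = 10 \left(-7\right)^{n}.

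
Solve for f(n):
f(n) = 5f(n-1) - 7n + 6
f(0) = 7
First-order linear with linear forcing.
Homogeneous solution: f_h(n) = A·(5)^n.
Try particular f_p(n) = pn + q. Substituting:
  pn + q = 5(p(n-1) + q) - 7n + 6.
Matching the n-coefficient: p = 5p - 7 ⇒ p = \frac{7}{4}.
Matching constants: q = -5p + 5q + 6 ⇒ q = \frac{11}{16}.
General: f(n) = A·(5)^n + \frac{7 n}{4} + \frac{11}{16}.
Apply f(0) = 7: A + \frac{11}{16} = 7 ⇒ A = \frac{101}{16}.
So f(n) = \frac{101 \cdot 5^{n}}{16} + \frac{7 n}{4} + \frac{11}{16}.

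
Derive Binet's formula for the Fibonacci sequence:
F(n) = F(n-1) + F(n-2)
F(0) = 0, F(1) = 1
This is the Fibonacci sequence.
Characteristic equation: x² - x - 1 = 0; roots r₁ = \frac{1}{2} + \frac{\sqrt{5}}{2}, r₂ = \frac{1}{2} - \frac{\sqrt{5}}{2}.
General: F(n) = A·r₁^n + B·r₂^n. Solving with F(0)=0, F(1)=1 gives A = \frac{\sqrt{5}}{5}, B = - \frac{\sqrt{5}}{5}.
So F(n) = \frac{2^{- n} \sqrt{5} \left(- \left(1 - \sqrt{5}\right)^{n} + \left(1 + \sqrt{5}\right)^{n}\right)}{5}.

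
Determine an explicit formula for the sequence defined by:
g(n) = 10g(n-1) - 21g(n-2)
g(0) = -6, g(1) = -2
Characteristic equation: x² - 10x + 21 = 0, which factors as (x - (7))(x - (3)) = 0.
Roots r₁ = 7, r₂ = 3 (distinct).
General solution: g(n) = A·(7)^n + B·(3)^n.
From g(0) = -6: A + B = -6.
From g(1) = -2: 7A + 3B = -2.
Solving: A = 4, B = -10.
So g(n) = - 10 \cdot 3^{n} + 4 \cdot 7^{n}.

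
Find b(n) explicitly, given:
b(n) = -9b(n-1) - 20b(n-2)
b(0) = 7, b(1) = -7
Characteristic equation: x² + 9x + 20 = 0, which factors as (x - (-4))(x - (-5)) = 0.
Roots r₁ = -4, r₂ = -5 (distinct).
General solution: b(n) = A·(-4)^n + B·(-5)^n.
From b(0) = 7: A + B = 7.
From b(1) = -7: -4A - 5B = -7.
Solving: A = 28, B = -21.
So b(n) = 28 \left(-4\right)^{n} - 21 \left(-5\right)^{n}.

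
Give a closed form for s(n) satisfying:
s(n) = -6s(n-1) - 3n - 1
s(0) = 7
First-order linear with linear forcing.
Homogeneous solution: s_h(n) = A·(-6)^n.
Try particular s_p(n) = pn + q. Substituting:
  pn + q = -6(p(n-1) + q) - 3n - 1.
Matching the n-coefficient: p = -6p - 3 ⇒ p = - \frac{3}{7}.
Matching constants: q = 6p - 6q - 1 ⇒ q = - \frac{25}{49}.
General: s(n) = A·(-6)^n - \frac{3 n}{7} - \frac{25}{49}.
Apply s(0) = 7: A - \frac{25}{49} = 7 ⇒ A = \frac{368}{49}.
So s(n) = \frac{368 \left(-6\right)^{n}}{49} - \frac{3 n}{7} - \frac{25}{49}.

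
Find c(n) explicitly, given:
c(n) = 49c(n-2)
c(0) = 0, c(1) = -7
Characteristic equation: x² - 49 = 0, which factors as (x - (-7))(x - (7)) = 0.
Roots r₁ = -7, r₂ = 7 (distinct).
General solution: c(n) = A·(-7)^n + B·(7)^n.
From c(0) = 0: A + B = 0.
From c(1) = -7: -7A + 7B = -7.
Solving: A = \frac{1}{2}, B = - \frac{1}{2}.
So c(n) = \frac{\left(-7\right)^{n}}{2} - \frac{7^{n}}{2}.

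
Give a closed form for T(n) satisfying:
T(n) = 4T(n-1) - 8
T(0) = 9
First-order linear non-homogeneous.
Homogeneous solution: T_h(n) = A·(4)^n.
Try constant particular solution T_p = K: K = 4K - 8 ⇒ K = \frac{8}{3}.
General: T(n) = A·(4)^n + \frac{8}{3}.
Apply T(0) = 9: A + \frac{8}{3} = 9 ⇒ A = \frac{19}{3}.
So T(n) = \frac{19 \cdot 4^{n}}{3} + \frac{8}{3}.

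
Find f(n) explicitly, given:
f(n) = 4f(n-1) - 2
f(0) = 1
First-order linear non-homogeneous.
Homogeneous solution: f_h(n) = A·(4)^n.
Try constant particular solution f_p = K: K = 4K - 2 ⇒ K = \frac{2}{3}.
General: f(n) = A·(4)^n + \frac{2}{3}.
Apply f(0) = 1: A + \frac{2}{3} = 1 ⇒ A = \frac{1}{3}.
So f(n) = \frac{4^{n}}{3} + \frac{2}{3}.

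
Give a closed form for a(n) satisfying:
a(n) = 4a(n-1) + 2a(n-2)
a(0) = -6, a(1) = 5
Characteristic equation: x² - 4x - 2 = 0.
Discriminant Δ = (4)² + 4·(2) = 24.
Roots r₁,₂ = (4 ± √24)/2, so r₁ = 2 + \sqrt{6}, r₂ = 2 - \sqrt{6}.
General solution: a(n) = A·r₁^n + B·r₂^n.
From the initial conditions, A + B = -6 and r₁A + r₂B = 5.
Since r₁ - r₂ = √24: A = (5 - (-6)r₂)/√24 = -3 + \frac{17 \sqrt{6}}{12}, and B = -6 - A = - \frac{17 \sqrt{6}}{12} - 3.
So a(n) = \left(-3 + \frac{17 \sqrt{6}}{12}\right)\left(2 + \sqrt{6}\right)^n + \left(- \frac{17 \sqrt{6}}{12} - 3\right)\left(2 - \sqrt{6}\right)^n.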